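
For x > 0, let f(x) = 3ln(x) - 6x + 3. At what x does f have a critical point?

1/2

f'(x) = 3/x − 6 = 0 gives x = 1/2.
f''(x) = -3/x², which is negative for x > 0, so this is a local maximum.
f(1/2) = 3·ln(1/2) - 3 + 3 ≈ -2.0794.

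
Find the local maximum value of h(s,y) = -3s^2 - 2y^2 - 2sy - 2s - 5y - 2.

23/20

∂h/∂s = -6s - 2y - 2 = 0 and ∂h/∂y = -2s - 4y - 5 = 0, so (s, y) = (1/10, -13/10).
The Hessian has h_{ss} = -6, h_{yy} = -4, h_{sy} = -2, giving D = 20 > 0 with h_{ss} < 0, so the point is a local maximum.
h(1/10, -13/10) = 23/20.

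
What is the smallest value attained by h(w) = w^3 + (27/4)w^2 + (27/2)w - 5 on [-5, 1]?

-115/4

The derivative is 3w^2 + (27/2)w + 27/2, which vanishes at w = -3 and w = -3/2.
Compare values at every candidate in [-5, 1]: h(-5) = -115/4, h(-3) = -47/4, h(-3/2) = -215/16, h(1) = 65/4.
So the minimum is h(-5) = -115/4.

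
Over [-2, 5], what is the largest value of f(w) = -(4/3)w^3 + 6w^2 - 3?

The derivative is -4w^2 + 12w, which vanishes at w = 0 and w = 3.
Candidates: f(-2) = 95/3, f(0) = -3, f(3) = 15, f(5) = -59/3.
The maximum over the interval is 95/3, attained at w = -2.

95/3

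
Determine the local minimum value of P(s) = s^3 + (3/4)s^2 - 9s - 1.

P'(s) = 3s^2 + (3/2)s - 9. Setting P'(s) = 0 gives s ∈ {-2, 3/2}.
Since P''(s) = 6s + 3/2, we get P''(-2) = -21/2 < 0 ⇒ local maximum; P''(3/2) = 21/2 > 0 ⇒ local minimum.
Thus P has its local minimum at s = 3/2, with value -151/16.

-151/16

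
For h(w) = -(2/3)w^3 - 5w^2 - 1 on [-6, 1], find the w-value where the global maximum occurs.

0

h'(w) = -2w^2 - 10w, which vanishes at w = -5 and w = 0.
Candidates: h(-6) = -37,  h(-5) = -128/3,  h(0) = -1,  h(1) = -20/3.
So the maximum is h(0) = -1.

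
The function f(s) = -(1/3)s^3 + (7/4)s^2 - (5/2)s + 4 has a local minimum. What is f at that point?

35/12

f'(s) = -s^2 + (7/2)s - 5/2. Setting f'(s) = 0 gives s ∈ {1, 5/2}.
Since f''(s) = -2s + 7/2, we get f''(1) = 3/2 > 0 ⇒ local minimum; f''(5/2) = -3/2 < 0 ⇒ local maximum.
So the local minimum value is f(1) = 35/12.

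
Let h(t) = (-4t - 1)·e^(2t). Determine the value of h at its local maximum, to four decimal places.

0.4463

By the product rule, h'(t) = (-8t - 6)·e^(2t). Since e^(2t) > 0, the only critical point is t = -3/4.
h''(-3/4) has the same sign as -8 < 0, so this is a local maximum.
h(-3/4) = (2)·e^(-3/2) ≈ 0.4463.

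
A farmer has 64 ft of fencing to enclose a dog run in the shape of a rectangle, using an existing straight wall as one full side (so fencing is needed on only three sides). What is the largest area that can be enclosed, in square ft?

512

Let the sides perpendicular to the wall have length x and the parallel side y, so 2x + y = 64 and the area is A = xy = x(64 − 2x).
A'(x) = 64 − 4x = 0 gives x = 16, and A''(x) = −4 < 0 confirms a maximum.
Then y = 64 − 2·16 = 32 and A = 512.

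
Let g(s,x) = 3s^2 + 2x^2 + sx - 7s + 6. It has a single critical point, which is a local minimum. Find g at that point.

∂g/∂s = 6s + x - 7 = 0 and ∂g/∂x = s + 4x = 0, so (s, x) = (28/23, -7/23).
The Hessian has g_{ss} = 6, g_{xx} = 4, g_{sx} = 1, giving D = 23 > 0 with g_{ss} > 0, so the point is a local minimum.
g(28/23, -7/23) = 40/23.

40/23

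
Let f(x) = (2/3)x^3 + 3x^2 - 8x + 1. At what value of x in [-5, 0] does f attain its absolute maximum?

-4

Differentiating, f'(x) = 2x^2 + 6x - 8; whose only zero in [-5, 0] is x = -4.
Evaluating at the critical points and endpoints: f(-5) = 98/3; f(-4) = 115/3; f(0) = 1.
The maximum over the interval is 115/3, attained at x = -4.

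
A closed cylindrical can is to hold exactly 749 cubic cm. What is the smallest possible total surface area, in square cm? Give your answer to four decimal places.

456.5648

With radius r and height h, πr²h = 749 so h = 749/(πr²), and S(r) = 2πr² + 2πrh = 2πr² + 2·749/r.
S'(r) = 4πr − 2·749/r² = 0 ⇒ r³ = 749/(2π), so r ≈ 4.9215 and h = 2r ≈ 9.8431.
S''(r) = 4π + 4·749/r³ > 0, so this is the minimum; S ≈ 456.5648.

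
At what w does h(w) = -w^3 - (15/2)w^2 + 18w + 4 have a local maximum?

1

Critical points: h'(w) = -3w^2 - 15w + 18 vanishes at w = -6, 1.
h''(w) = -6w - 15. h''(-6) = 21 > 0 ⇒ local minimum; h''(1) = -21 < 0 ⇒ local maximum.
So the local maximum value is h(1) = 27/2.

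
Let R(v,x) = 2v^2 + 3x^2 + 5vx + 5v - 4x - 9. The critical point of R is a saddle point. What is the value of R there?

198

∂R/∂v = 4v + 5x + 5 = 0 and ∂R/∂x = 5v + 6x - 4 = 0, so (v, x) = (50, -41).
The Hessian has R_{vv} = 4, R_{xx} = 6, R_{vx} = 5, giving D = -1 < 0, so the point is a saddle point.
R(50, -41) = 198.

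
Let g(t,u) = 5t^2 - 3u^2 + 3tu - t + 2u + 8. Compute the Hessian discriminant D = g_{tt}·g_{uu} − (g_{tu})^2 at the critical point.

-69

∂g/∂t = 10t + 3u - 1 = 0 and ∂g/∂u = 3t - 6u + 2 = 0, so (t, u) = (0, 1/3).
The Hessian has g_{tt} = 10, g_{uu} = -6, g_{tu} = 3, giving D = -69 < 0, so the point is a saddle point.
D = (10)·(-6) − (3)^2 = -69.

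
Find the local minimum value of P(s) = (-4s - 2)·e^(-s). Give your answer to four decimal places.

-2.4261

Differentiating with the product rule gives P'(s) = (4s - 2)·e^(-s). Since e^(-s) > 0, the only critical point is s = 1/2.
P''(1/2) has the same sign as 4 > 0, so this is a local minimum.
P(1/2) = (-4)·e^(-1/2) ≈ -2.4261.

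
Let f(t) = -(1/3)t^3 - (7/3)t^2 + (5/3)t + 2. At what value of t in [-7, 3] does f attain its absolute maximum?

1/3

Differentiating, f'(t) = -t^2 - (14/3)t + 5/3; which vanishes at t = -5 and t = 1/3.
Candidates: f(-7) = -29/3, f(-5) = -23, f(1/3) = 185/81, f(3) = -23.
Hence the absolute maximum is 185/81 at t = 1/3.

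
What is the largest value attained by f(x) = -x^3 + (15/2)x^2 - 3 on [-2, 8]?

f'(x) = -3x^2 + 15x, which vanishes at x = 0 and x = 5.
Evaluating at the critical points and endpoints: f(-2) = 35, f(0) = -3, f(5) = 119/2, f(8) = -35.
The maximum over the interval is 119/2, attained at x = 5.

119/2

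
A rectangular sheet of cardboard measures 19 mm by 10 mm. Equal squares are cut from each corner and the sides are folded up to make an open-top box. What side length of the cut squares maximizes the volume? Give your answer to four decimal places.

With cut size x, the volume is V(x) = x(19 − 2x)(10 − 2x) for 0 < x < 5.
V'(x) = 12x^2 − 116x + 190. Setting V'(x) = 0 gives x ≈ 2.0897 (the root in (0, 5)).
V''(x) = 24x − 116 is negative there, so this is the maximum; V ≈ 180.2675.

2.0897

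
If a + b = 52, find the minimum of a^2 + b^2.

1352

With a + b = 52, a^2 + b^2 = a^2 + (52 − a)^2.
The derivative 2a − 2(52 − a) = 4a − 104 vanishes at a = 26; second derivative 4 > 0, a minimum.
The minimum is 2·(26)^2 = 1352.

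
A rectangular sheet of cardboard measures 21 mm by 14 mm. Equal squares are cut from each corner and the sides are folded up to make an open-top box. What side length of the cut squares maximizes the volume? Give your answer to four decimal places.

2.7466

With cut size x, the volume is V(x) = x(21 − 2x)(14 − 2x) for 0 < x < 7.
V'(x) = 12x^2 − 140x + 294. Setting V'(x) = 0 gives x ≈ 2.7466 (the root in (0, 7)).
V''(x) = 24x − 140 is negative there, so this is the maximum; V ≈ 362.3129.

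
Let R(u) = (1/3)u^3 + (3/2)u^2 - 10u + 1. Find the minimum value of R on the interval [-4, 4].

R'(u) = u^2 + 3u - 10, whose only zero in [-4, 4] is u = 2.
Evaluating at the critical points and endpoints: R(-4) = 131/3,  R(2) = -31/3,  R(4) = 19/3.
The minimum over the interval is -31/3, attained at u = 2.

-31/3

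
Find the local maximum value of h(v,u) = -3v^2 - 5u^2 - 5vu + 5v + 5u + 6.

∂h/∂v = -6v - 5u + 5 = 0 and ∂h/∂u = -5v - 10u + 5 = 0, so (v, u) = (5/7, 1/7).
The Hessian has h_{vv} = -6, h_{uu} = -10, h_{vu} = -5, giving D = 35 > 0 with h_{vv} < 0, so the point is a local maximum.
h(5/7, 1/7) = 57/7.

57/7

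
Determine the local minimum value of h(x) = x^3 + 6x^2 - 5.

h'(x) = 3x^2 + 12x = 0 at x = -4, 0.
Since h''(x) = 6x + 12, we get h''(-4) = -12 < 0 ⇒ local maximum; h''(0) = 12 > 0 ⇒ local minimum.
Thus h has its local minimum at x = 0, with value -5.

-5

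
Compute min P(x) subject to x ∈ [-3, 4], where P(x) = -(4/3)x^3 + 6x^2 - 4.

The derivative is -4x^2 + 12x, which vanishes at x = 0 and x = 3.
Compare values at every candidate in [-3, 4]: P(-3) = 86; P(0) = -4; P(3) = 14; P(4) = 20/3.
The minimum over the interval is -4, attained at x = 0.

-4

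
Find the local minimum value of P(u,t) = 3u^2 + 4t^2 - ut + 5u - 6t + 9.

245/47

∂P/∂u = 6u - t + 5 = 0 and ∂P/∂t = -u + 8t - 6 = 0, so (u, t) = (-34/47, 31/47).
The Hessian has P_{uu} = 6, P_{tt} = 8, P_{ut} = -1, giving D = 47 > 0 with P_{uu} > 0, so the point is a local minimum.
P(-34/47, 31/47) = 245/47.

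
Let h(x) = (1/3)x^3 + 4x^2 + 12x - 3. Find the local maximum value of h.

Critical points: h'(x) = x^2 + 8x + 12 vanishes at x = -6, -2.
Second-derivative test with h''(x) = 2x + 8: h''(-6) = -4 < 0 ⇒ local maximum; h''(-2) = 4 > 0 ⇒ local minimum.
Thus h has its local maximum at x = -6, with value -3.

-3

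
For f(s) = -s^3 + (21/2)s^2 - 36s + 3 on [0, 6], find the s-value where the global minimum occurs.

6

f'(s) = -3s^2 + 21s - 36, which vanishes at s = 3 and s = 4.
Evaluating at the critical points and endpoints: f(0) = 3,  f(3) = -75/2,  f(4) = -37,  f(6) = -51.
Hence the absolute minimum is -51 at s = 6.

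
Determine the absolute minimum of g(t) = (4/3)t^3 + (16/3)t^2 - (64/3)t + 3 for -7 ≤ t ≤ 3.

g'(t) = 4t^2 + (32/3)t - 64/3, which vanishes at t = -4 and t = 4/3.
Compare values at every candidate in [-7, 3]: g(-7) = -131/3, g(-4) = 265/3, g(4/3) = -1037/81, g(3) = 23.
So the minimum is g(-7) = -131/3.

-131/3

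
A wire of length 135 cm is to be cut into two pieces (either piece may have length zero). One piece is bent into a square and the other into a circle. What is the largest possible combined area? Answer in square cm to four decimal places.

Let x be the length used for the square. Square side x/4; circle radius (135−x)/(2π).
A(x) = (x/4)² + π·((135−x)/(2π))² = x²/16 + (135−x)²/(4π) for 0 ≤ x ≤ 135. A'(x) = x/8 − (135−x)/(2π) = 0 gives x = 4·135/(π+4) ≈ 75.6134.
A'' > 0, so the interior critical point is a minimum; the maximum is at an endpoint. A(0) = 1450.2994 and A(135) = 1139.0625, so the largest area is 1450.2994.

1450.2994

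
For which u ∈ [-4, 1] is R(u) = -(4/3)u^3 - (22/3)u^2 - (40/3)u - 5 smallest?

1

R'(u) = -4u^2 - (44/3)u - 40/3, which vanishes at u = -2 and u = -5/3.
Evaluating at the critical points and endpoints: R(-4) = 49/3, R(-2) = 3, R(-5/3) = 245/81, R(1) = -27.
The minimum over the interval is -27, attained at u = 1.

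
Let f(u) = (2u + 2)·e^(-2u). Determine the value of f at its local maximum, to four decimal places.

By the product rule, f'(u) = (-4u - 2)·e^(-2u). Since e^(-2u) > 0, the only critical point is u = -1/2.
f''(-1/2) has the same sign as -4 < 0, so this is a local maximum.
f(-1/2) = (1)·e^(1) ≈ 2.7183.

2.7183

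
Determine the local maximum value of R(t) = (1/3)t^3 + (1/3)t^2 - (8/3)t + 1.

5

R'(t) = t^2 + (2/3)t - 8/3. Setting R'(t) = 0 gives t ∈ {-2, 4/3}.
R''(t) = 2t + 2/3. R''(-2) = -10/3 < 0 ⇒ local maximum; R''(4/3) = 10/3 > 0 ⇒ local minimum.
The local maximum is R(-2) = 5.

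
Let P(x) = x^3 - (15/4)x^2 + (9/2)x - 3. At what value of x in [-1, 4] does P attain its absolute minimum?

-1

The derivative is 3x^2 - (15/2)x + 9/2, which vanishes at x = 1 and x = 3/2.
Compare values at every candidate in [-1, 4]: P(-1) = -49/4,  P(1) = -5/4,  P(3/2) = -21/16,  P(4) = 19.
The minimum over the interval is -49/4, attained at x = -1.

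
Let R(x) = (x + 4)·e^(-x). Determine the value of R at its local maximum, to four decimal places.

20.0855

By the product rule, R'(x) = (-x - 3)·e^(-x). Since e^(-x) > 0, the only critical point is x = -3.
R''(-3) has the same sign as -1 < 0, so this is a local maximum.
R(-3) = (1)·e^(3) ≈ 20.0855.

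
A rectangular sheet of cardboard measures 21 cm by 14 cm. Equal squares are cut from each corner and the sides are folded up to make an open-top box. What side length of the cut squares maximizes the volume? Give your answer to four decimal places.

2.7466

With cut size x, the volume is V(x) = x(21 − 2x)(14 − 2x) for 0 < x < 7.
V'(x) = 12x^2 − 140x + 294. Setting V'(x) = 0 gives x ≈ 2.7466 (the root in (0, 7)).
V''(x) = 24x − 140 is negative there, so this is the maximum; V ≈ 362.3129.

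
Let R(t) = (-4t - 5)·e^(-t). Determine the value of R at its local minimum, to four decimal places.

By the product rule, R'(t) = (4t + 1)·e^(-t). Since e^(-t) > 0, the only critical point is t = -1/4.
R''(-1/4) has the same sign as 4 > 0, so this is a local minimum.
R(-1/4) = (-4)·e^(1/4) ≈ -5.1361.

-5.1361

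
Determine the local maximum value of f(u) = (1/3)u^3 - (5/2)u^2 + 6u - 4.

f'(u) = u^2 - 5u + 6. Setting f'(u) = 0 gives u ∈ {2, 3}.
Second-derivative test with f''(u) = 2u - 5: f''(2) = -1 < 0 ⇒ local maximum; f''(3) = 1 > 0 ⇒ local minimum.
Thus f has its local maximum at u = 2, with value 2/3.

2/3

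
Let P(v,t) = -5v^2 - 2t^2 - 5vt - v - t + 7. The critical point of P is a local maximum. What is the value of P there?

107/15

∂P/∂v = -10v - 5t - 1 = 0 and ∂P/∂t = -5v - 4t - 1 = 0, so (v, t) = (1/15, -1/3).
The Hessian has P_{vv} = -10, P_{tt} = -4, P_{vt} = -5, giving D = 15 > 0 with P_{vv} < 0, so the point is a local maximum.
P(1/15, -1/3) = 107/15.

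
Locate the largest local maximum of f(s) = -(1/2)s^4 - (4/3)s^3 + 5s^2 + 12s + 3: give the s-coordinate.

f'(s) = -2s^3 - 4s^2 + 10s + 12. Setting f'(s) = 0 gives s ∈ {-3, -1, 2}.
Since f''(s) = -6s^2 - 8s + 10, we get f''(-3) = -20 < 0 ⇒ local maximum; f''(-1) = 12 > 0 ⇒ local minimum; f''(2) = -30 < 0 ⇒ local maximum.
Thus f has its largest local maximum at s = 2, with value 85/3.

2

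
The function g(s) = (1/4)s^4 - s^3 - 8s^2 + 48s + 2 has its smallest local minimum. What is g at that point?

-190

Critical points: g'(s) = s^3 - 3s^2 - 16s + 48 vanishes at s = -4, 3, 4.
Second-derivative test with g''(s) = 3s^2 - 6s - 16: g''(-4) = 56 > 0 ⇒ local minimum; g''(3) = -7 < 0 ⇒ local maximum; g''(4) = 8 > 0 ⇒ local minimum.
Thus g has its smallest local minimum at s = -4, with value -190.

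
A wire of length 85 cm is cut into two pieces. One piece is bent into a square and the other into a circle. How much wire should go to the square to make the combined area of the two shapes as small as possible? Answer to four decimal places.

47.6084

Let x be the length used for the square. Square side x/4; circle radius (85−x)/(2π).
A(x) = (x/4)² + π·((85−x)/(2π))² = x²/16 + (85−x)²/(4π) for 0 ≤ x ≤ 85. A'(x) = x/8 − (85−x)/(2π) = 0 gives x = 4·85/(π+4) ≈ 47.6084.
A'' = 1/8 + 1/(2π) > 0, so this gives the minimum combined area; x ≈ 47.6084 cm to the square.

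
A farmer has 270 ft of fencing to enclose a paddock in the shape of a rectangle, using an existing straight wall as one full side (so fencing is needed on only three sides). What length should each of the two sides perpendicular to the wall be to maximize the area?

135/2

Let the sides perpendicular to the wall have length x and the parallel side y, so 2x + y = 270 and the area is A = xy = x(270 − 2x).
A'(x) = 270 − 4x = 0 gives x = 135/2, and A''(x) = −4 < 0 confirms a maximum.
Then y = 270 − 2·135/2 = 135 and A = 18225/2.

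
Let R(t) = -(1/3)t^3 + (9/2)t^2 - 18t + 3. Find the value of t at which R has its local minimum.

3

R'(t) = -t^2 + 9t - 18. Setting R'(t) = 0 gives t ∈ {3, 6}.
Second-derivative test with R''(t) = -2t + 9: R''(3) = 3 > 0 ⇒ local minimum; R''(6) = -3 < 0 ⇒ local maximum.
So the local minimum value is R(3) = -39/2.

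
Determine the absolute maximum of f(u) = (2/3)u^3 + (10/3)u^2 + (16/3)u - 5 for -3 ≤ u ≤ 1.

13/3

f'(u) = 2u^2 + (20/3)u + 16/3, which vanishes at u = -2 and u = -4/3.
Candidates: f(-3) = -9, f(-2) = -23/3, f(-4/3) = -629/81, f(1) = 13/3.
The maximum over the interval is 13/3, attained at u = 1.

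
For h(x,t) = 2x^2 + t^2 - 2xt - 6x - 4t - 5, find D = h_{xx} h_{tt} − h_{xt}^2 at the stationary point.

4

∂h/∂x = 4x - 2t - 6 = 0 and ∂h/∂t = -2x + 2t - 4 = 0, so (x, t) = (5, 7).
The Hessian has h_{xx} = 4, h_{tt} = 2, h_{xt} = -2, giving D = 4 > 0 with h_{xx} > 0, so the point is a local minimum.
D = (4)·(2) − (-2)^2 = 4.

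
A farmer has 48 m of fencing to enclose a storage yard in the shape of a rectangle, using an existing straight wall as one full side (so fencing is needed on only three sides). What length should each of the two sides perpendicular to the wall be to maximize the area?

12

Let the sides perpendicular to the wall have length x and the parallel side y, so 2x + y = 48 and the area is A = xy = x(48 − 2x).
A'(x) = 48 − 4x = 0 gives x = 12, and A''(x) = −4 < 0 confirms a maximum.
Then y = 48 − 2·12 = 24 and A = 288.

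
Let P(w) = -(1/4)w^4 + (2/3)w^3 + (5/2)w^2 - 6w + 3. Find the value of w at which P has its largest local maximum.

Critical points: P'(w) = -w^3 + 2w^2 + 5w - 6 vanishes at w = -2, 1, 3.
P''(w) = -3w^2 + 4w + 5. P''(-2) = -15 < 0 ⇒ local maximum; P''(1) = 6 > 0 ⇒ local minimum; P''(3) = -10 < 0 ⇒ local maximum.
So the largest local maximum value is P(-2) = 47/3.

-2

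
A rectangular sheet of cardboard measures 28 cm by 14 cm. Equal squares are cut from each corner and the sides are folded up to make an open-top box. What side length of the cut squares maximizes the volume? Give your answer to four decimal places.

2.9585

With cut size x, the volume is V(x) = x(28 − 2x)(14 − 2x) for 0 < x < 7.
V'(x) = 12x^2 − 168x + 392. Setting V'(x) = 0 gives x ≈ 2.9585 (the root in (0, 7)).
V''(x) = 24x − 168 is negative there, so this is the maximum; V ≈ 528.0830.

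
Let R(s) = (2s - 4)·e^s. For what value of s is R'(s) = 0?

1

R'(s) = 2·e^s + (2s - 4)·1·e^s = (2s - 2)·e^s. Since e^s > 0, the only critical point is s = 1.
R''(1) has the same sign as 2 > 0, so this is a local minimum.
R(1) = (-2)·e^(1) ≈ -5.4366.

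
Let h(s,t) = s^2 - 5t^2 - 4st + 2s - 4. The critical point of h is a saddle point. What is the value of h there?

-41/9

∂h/∂s = 2s - 4t + 2 = 0 and ∂h/∂t = -4s - 10t = 0, so (s, t) = (-5/9, 2/9).
The Hessian has h_{ss} = 2, h_{tt} = -10, h_{st} = -4, giving D = -36 < 0, so the point is a saddle point.
h(-5/9, 2/9) = -41/9.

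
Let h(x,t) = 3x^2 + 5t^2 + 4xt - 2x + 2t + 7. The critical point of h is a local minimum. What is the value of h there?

∂h/∂x = 6x + 4t - 2 = 0 and ∂h/∂t = 4x + 10t + 2 = 0, so (x, t) = (7/11, -5/11).
The Hessian has h_{xx} = 6, h_{tt} = 10, h_{xt} = 4, giving D = 44 > 0 with h_{xx} > 0, so the point is a local minimum.
h(7/11, -5/11) = 65/11.

65/11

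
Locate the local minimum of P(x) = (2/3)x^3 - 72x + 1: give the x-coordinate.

6

Critical points: P'(x) = 2x^2 - 72 vanishes at x = -6, 6.
Second-derivative test with P''(x) = 4x: P''(-6) = -24 < 0 ⇒ local maximum; P''(6) = 24 > 0 ⇒ local minimum.
So the local minimum value is P(6) = -287.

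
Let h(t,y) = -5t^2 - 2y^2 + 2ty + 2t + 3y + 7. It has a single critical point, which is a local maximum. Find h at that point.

317/36

∂h/∂t = -10t + 2y + 2 = 0 and ∂h/∂y = 2t - 4y + 3 = 0, so (t, y) = (7/18, 17/18).
The Hessian has h_{tt} = -10, h_{yy} = -4, h_{ty} = 2, giving D = 36 > 0 with h_{tt} < 0, so the point is a local maximum.
h(7/18, 17/18) = 317/36.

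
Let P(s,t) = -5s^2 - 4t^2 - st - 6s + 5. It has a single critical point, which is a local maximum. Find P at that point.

∂P/∂s = -10s - t - 6 = 0 and ∂P/∂t = -s - 8t = 0, so (s, t) = (-48/79, 6/79).
The Hessian has P_{ss} = -10, P_{tt} = -8, P_{st} = -1, giving D = 79 > 0 with P_{ss} < 0, so the point is a local maximum.
P(-48/79, 6/79) = 539/79.

539/79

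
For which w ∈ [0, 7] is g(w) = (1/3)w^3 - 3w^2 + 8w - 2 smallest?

g'(w) = w^2 - 6w + 8, which vanishes at w = 2 and w = 4.
Compare values at every candidate in [0, 7]: g(0) = -2,  g(2) = 14/3,  g(4) = 10/3,  g(7) = 64/3.
So the minimum is g(0) = -2.

0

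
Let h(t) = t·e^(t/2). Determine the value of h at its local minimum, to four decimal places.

-0.7358

Differentiating with the product rule gives h'(t) = ((1/2)t + 1)·e^(t/2). Since e^(t/2) > 0, the only critical point is t = -2.
h''(-2) has the same sign as 1/2 > 0, so this is a local minimum.
h(-2) = (-2)·e^(-1) ≈ -0.7358.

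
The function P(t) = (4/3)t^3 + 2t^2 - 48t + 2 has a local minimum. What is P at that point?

P'(t) = 4t^2 + 4t - 48 = 0 at t = -4, 3.
Second-derivative test with P''(t) = 8t + 4: P''(-4) = -28 < 0 ⇒ local maximum; P''(3) = 28 > 0 ⇒ local minimum.
So the local minimum value is P(3) = -88.

-88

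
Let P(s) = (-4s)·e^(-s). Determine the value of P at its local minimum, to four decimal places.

-1.4715

Differentiating with the product rule gives P'(s) = (4s - 4)·e^(-s). Since e^(-s) > 0, the only critical point is s = 1.
P''(1) has the same sign as 4 > 0, so this is a local minimum.
P(1) = (-4)·e^(-1) ≈ -1.4715.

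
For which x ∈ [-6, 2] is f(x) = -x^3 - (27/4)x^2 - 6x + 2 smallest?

2

Differentiating, f'(x) = -3x^2 - (27/2)x - 6; which vanishes at x = -4 and x = -1/2.
Evaluating at the critical points and endpoints: f(-6) = 11, f(-4) = -18, f(-1/2) = 55/16, f(2) = -45.
So the minimum is f(2) = -45.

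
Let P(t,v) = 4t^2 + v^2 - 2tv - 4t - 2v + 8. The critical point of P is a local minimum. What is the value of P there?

∂P/∂t = 8t - 2v - 4 = 0 and ∂P/∂v = -2t + 2v - 2 = 0, so (t, v) = (1, 2).
The Hessian has P_{tt} = 8, P_{vv} = 2, P_{tv} = -2, giving D = 12 > 0 with P_{tt} > 0, so the point is a local minimum.
P(1, 2) = 4.

4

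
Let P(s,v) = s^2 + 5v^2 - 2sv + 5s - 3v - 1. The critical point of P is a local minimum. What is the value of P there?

∂P/∂s = 2s - 2v + 5 = 0 and ∂P/∂v = -2s + 10v - 3 = 0, so (s, v) = (-11/4, -1/4).
The Hessian has P_{ss} = 2, P_{vv} = 10, P_{sv} = -2, giving D = 16 > 0 with P_{ss} > 0, so the point is a local minimum.
P(-11/4, -1/4) = -15/2.

-15/2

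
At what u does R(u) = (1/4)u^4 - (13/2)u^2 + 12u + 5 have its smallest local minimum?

R'(u) = u^3 - 13u + 12 = 0 at u = -4, 1, 3.
R''(u) = 3u^2 - 13. R''(-4) = 35 > 0 ⇒ local minimum; R''(1) = -10 < 0 ⇒ local maximum; R''(3) = 14 > 0 ⇒ local minimum.
Thus R has its smallest local minimum at u = -4, with value -83.

-4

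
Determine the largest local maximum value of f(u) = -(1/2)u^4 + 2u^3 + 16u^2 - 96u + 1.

385

f'(u) = -2u^3 + 6u^2 + 32u - 96 = 0 at u = -4, 3, 4.
f''(u) = -6u^2 + 12u + 32. f''(-4) = -112 < 0 ⇒ local maximum; f''(3) = 14 > 0 ⇒ local minimum; f''(4) = -16 < 0 ⇒ local maximum.
So the largest local maximum value is f(-4) = 385.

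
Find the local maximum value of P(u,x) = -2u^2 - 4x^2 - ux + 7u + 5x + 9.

490/31

∂P/∂u = -4u - x + 7 = 0 and ∂P/∂x = -u - 8x + 5 = 0, so (u, x) = (51/31, 13/31).
The Hessian has P_{uu} = -4, P_{xx} = -8, P_{ux} = -1, giving D = 31 > 0 with P_{uu} < 0, so the point is a local maximum.
P(51/31, 13/31) = 490/31.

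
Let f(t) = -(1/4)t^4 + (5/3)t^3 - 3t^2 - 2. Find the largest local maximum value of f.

f'(t) = -t^3 + 5t^2 - 6t. Setting f'(t) = 0 gives t ∈ {0, 2, 3}.
f''(t) = -3t^2 + 10t - 6. f''(0) = -6 < 0 ⇒ local maximum; f''(2) = 2 > 0 ⇒ local minimum; f''(3) = -3 < 0 ⇒ local maximum.
The largest local maximum is f(0) = -2.

-2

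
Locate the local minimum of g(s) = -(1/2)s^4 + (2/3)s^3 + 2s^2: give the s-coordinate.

0

Critical points: g'(s) = -2s^3 + 2s^2 + 4s vanishes at s = -1, 0, 2.
g''(s) = -6s^2 + 4s + 4. g''(-1) = -6 < 0 ⇒ local maximum; g''(0) = 4 > 0 ⇒ local minimum; g''(2) = -12 < 0 ⇒ local maximum.
So the local minimum value is g(0) = 0.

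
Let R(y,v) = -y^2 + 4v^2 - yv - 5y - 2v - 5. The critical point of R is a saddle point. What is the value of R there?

21/17

∂R/∂y = -2y - v - 5 = 0 and ∂R/∂v = -y + 8v - 2 = 0, so (y, v) = (-42/17, -1/17).
The Hessian has R_{yy} = -2, R_{vv} = 8, R_{yv} = -1, giving D = -17 < 0, so the point is a saddle point.
R(-42/17, -1/17) = 21/17.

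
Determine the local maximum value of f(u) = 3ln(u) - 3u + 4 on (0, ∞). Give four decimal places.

1.0000

f'(u) = 3/u − 3 = 0 gives u = 1.
f''(u) = -3/u², which is negative for u > 0, so this is a local maximum.
f(1) = 3·ln(1) - 3 + 4 ≈ 1.0000.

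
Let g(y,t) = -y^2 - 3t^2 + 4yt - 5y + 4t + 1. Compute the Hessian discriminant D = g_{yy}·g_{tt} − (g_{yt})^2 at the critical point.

∂g/∂y = -2y + 4t - 5 = 0 and ∂g/∂t = 4y - 6t + 4 = 0, so (y, t) = (7/2, 3).
The Hessian has g_{yy} = -2, g_{tt} = -6, g_{yt} = 4, giving D = -4 < 0, so the point is a saddle point.
D = (-2)·(-6) − (4)^2 = -4.

-4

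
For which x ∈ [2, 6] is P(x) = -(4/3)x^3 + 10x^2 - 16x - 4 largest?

P'(x) = -4x^2 + 20x - 16, whose only zero in [2, 6] is x = 4.
Compare values at every candidate in [2, 6]: P(2) = -20/3,  P(4) = 20/3,  P(6) = -28.
So the maximum is P(4) = 20/3.

4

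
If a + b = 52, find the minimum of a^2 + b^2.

With a + b = 52, a^2 + b^2 = a^2 + (52 − a)^2.
The derivative 2a − 2(52 − a) = 4a − 104 vanishes at a = 26; second derivative 4 > 0, a minimum.
The minimum is 2·(26)^2 = 1352.

1352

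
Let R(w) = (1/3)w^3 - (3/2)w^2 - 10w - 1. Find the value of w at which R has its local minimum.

R'(w) = w^2 - 3w - 10. Setting R'(w) = 0 gives w ∈ {-2, 5}.
Second-derivative test with R''(w) = 2w - 3: R''(-2) = -7 < 0 ⇒ local maximum; R''(5) = 7 > 0 ⇒ local minimum.
So the local minimum value is R(5) = -281/6.

5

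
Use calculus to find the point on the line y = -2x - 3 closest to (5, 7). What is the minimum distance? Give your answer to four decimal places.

Minimize D(x)^2 = (x - 5)^2 + (-2x - 10)^2.
d/dx[D^2] = 2(x - 5) + 2·(-2)·(-2x - 10) = 0 ⇒ x = -3.
Then y = 3 and the distance is √(80) ≈ 8.9443.

8.9443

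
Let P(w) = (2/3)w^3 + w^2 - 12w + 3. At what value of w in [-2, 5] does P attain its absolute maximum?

P'(w) = 2w^2 + 2w - 12, whose only zero in [-2, 5] is w = 2.
Evaluating at the critical points and endpoints: P(-2) = 77/3; P(2) = -35/3; P(5) = 154/3.
Hence the absolute maximum is 154/3 at w = 5.

5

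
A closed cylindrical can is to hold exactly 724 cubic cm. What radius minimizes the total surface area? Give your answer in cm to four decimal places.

4.8662

With radius r and height h, πr²h = 724 so h = 724/(πr²), and S(r) = 2πr² + 2πrh = 2πr² + 2·724/r.
S'(r) = 4πr − 2·724/r² = 0 ⇒ r³ = 724/(2π), so r ≈ 4.8662 and h = 2r ≈ 9.7323.
S''(r) = 4π + 4·724/r³ > 0, so this is the minimum; S ≈ 446.3480.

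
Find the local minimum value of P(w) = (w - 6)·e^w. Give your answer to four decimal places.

By the product rule, P'(w) = (w - 5)·e^w. Since e^w > 0, the only critical point is w = 5.
P''(5) has the same sign as 1 > 0, so this is a local minimum.
P(5) = (-1)·e^(5) ≈ -148.4132.

-148.4132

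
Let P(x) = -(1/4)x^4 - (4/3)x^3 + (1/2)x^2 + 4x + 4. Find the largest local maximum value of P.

52/3

P'(x) = -x^3 - 4x^2 + x + 4 = 0 at x = -4, -1, 1.
Second-derivative test with P''(x) = -3x^2 - 8x + 1: P''(-4) = -15 < 0 ⇒ local maximum; P''(-1) = 6 > 0 ⇒ local minimum; P''(1) = -10 < 0 ⇒ local maximum.
So the largest local maximum value is P(-4) = 52/3.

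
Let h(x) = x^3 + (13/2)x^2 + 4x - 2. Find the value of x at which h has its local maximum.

-4

Critical points: h'(x) = 3x^2 + 13x + 4 vanishes at x = -4, -1/3.
Second-derivative test with h''(x) = 6x + 13: h''(-4) = -11 < 0 ⇒ local maximum; h''(-1/3) = 11 > 0 ⇒ local minimum.
Thus h has its local maximum at x = -4, with value 22.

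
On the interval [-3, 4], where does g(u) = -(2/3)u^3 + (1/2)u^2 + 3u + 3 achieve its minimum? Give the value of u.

Differentiating, g'(u) = -2u^2 + u + 3; which vanishes at u = -1 and u = 3/2.
Compare values at every candidate in [-3, 4]: g(-3) = 33/2, g(-1) = 7/6, g(3/2) = 51/8, g(4) = -59/3.
Hence the absolute minimum is -59/3 at u = 4.

4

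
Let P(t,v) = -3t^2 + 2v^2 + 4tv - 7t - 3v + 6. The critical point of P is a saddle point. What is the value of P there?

∂P/∂t = -6t + 4v - 7 = 0 and ∂P/∂v = 4t + 4v - 3 = 0, so (t, v) = (-2/5, 23/20).
The Hessian has P_{tt} = -6, P_{vv} = 4, P_{tv} = 4, giving D = -40 < 0, so the point is a saddle point.
P(-2/5, 23/20) = 227/40.

227/40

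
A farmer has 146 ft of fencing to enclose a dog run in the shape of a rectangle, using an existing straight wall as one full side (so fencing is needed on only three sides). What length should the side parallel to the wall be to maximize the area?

73

Let the sides perpendicular to the wall have length x and the parallel side y, so 2x + y = 146 and the area is A = xy = x(146 − 2x).
A'(x) = 146 − 4x = 0 gives x = 73/2, and A''(x) = −4 < 0 confirms a maximum.
Then y = 146 − 2·73/2 = 73 and A = 5329/2.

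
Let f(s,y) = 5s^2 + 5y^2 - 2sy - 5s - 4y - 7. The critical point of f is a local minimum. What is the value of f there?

∂f/∂s = 10s - 2y - 5 = 0 and ∂f/∂y = -2s + 10y - 4 = 0, so (s, y) = (29/48, 25/48).
The Hessian has f_{ss} = 10, f_{yy} = 10, f_{sy} = -2, giving D = 96 > 0 with f_{ss} > 0, so the point is a local minimum.
f(29/48, 25/48) = -917/96.

-917/96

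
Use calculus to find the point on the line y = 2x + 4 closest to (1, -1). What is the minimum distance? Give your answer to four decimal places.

3.1305

Minimize D(x)^2 = (x - 1)^2 + (2x + 5)^2.
d/dx[D^2] = 2(x - 1) + 2·2·(2x + 5) = 0 ⇒ x = -9/5.
Then y = 2/5 and the distance is √(49/5) ≈ 3.1305.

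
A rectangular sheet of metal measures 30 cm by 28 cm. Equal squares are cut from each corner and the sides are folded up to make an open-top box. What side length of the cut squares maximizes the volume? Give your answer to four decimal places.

With cut size x, the volume is V(x) = x(30 − 2x)(28 − 2x) for 0 < x < 14.
V'(x) = 12x^2 − 232x + 840. Setting V'(x) = 0 gives x ≈ 4.8247 (the root in (0, 14)).
V''(x) = 24x − 232 is negative there, so this is the maximum; V ≈ 1801.7636.

4.8247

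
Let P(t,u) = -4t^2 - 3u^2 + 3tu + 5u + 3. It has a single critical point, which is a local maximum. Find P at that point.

217/39

∂P/∂t = -8t + 3u = 0 and ∂P/∂u = 3t - 6u + 5 = 0, so (t, u) = (5/13, 40/39).
The Hessian has P_{tt} = -8, P_{uu} = -6, P_{tu} = 3, giving D = 39 > 0 with P_{tt} < 0, so the point is a local maximum.
P(5/13, 40/39) = 217/39.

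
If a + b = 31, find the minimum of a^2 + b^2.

With a + b = 31, a^2 + b^2 = a^2 + (31 − a)^2.
The derivative 2a − 2(31 − a) = 4a − 62 vanishes at a = 31/2; second derivative 4 > 0, a minimum.
The minimum is 2·(31/2)^2 = 961/2.

961/2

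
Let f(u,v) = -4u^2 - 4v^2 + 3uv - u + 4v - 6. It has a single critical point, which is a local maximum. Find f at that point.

-274/55

∂f/∂u = -8u + 3v - 1 = 0 and ∂f/∂v = 3u - 8v + 4 = 0, so (u, v) = (4/55, 29/55).
The Hessian has f_{uu} = -8, f_{vv} = -8, f_{uv} = 3, giving D = 55 > 0 with f_{uu} < 0, so the point is a local maximum.
f(4/55, 29/55) = -274/55.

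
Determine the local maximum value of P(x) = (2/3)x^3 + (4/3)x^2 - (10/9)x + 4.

P'(x) = 2x^2 + (8/3)x - 10/9 = 0 at x = -5/3, 1/3.
Second-derivative test with P''(x) = 4x + 8/3: P''(-5/3) = -4 < 0 ⇒ local maximum; P''(1/3) = 4 > 0 ⇒ local minimum.
So the local maximum value is P(-5/3) = 524/81.

524/81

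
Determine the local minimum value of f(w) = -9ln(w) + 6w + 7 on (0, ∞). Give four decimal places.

12.3508

f'(w) = -9/w + 6 = 0 gives w = 3/2.
f''(w) = 9/w², which is positive for w > 0, so this is a local minimum.
f(3/2) = -9·ln(3/2) + 9 + 7 ≈ 12.3508.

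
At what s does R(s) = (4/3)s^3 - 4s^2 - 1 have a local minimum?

2

R'(s) = 4s^2 - 8s. Setting R'(s) = 0 gives s ∈ {0, 2}.
Since R''(s) = 8s - 8, we get R''(0) = -8 < 0 ⇒ local maximum; R''(2) = 8 > 0 ⇒ local minimum.
The local minimum is R(2) = -19/3.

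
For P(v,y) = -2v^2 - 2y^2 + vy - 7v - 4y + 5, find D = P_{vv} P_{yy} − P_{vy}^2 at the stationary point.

∂P/∂v = -4v + y - 7 = 0 and ∂P/∂y = v - 4y - 4 = 0, so (v, y) = (-32/15, -23/15).
The Hessian has P_{vv} = -4, P_{yy} = -4, P_{vy} = 1, giving D = 15 > 0 with P_{vv} < 0, so the point is a local maximum.
D = (-4)·(-4) − (1)^2 = 15.

15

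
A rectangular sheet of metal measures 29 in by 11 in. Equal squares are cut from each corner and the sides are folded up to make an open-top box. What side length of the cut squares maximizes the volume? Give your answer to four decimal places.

With cut size x, the volume is V(x) = x(29 − 2x)(11 − 2x) for 0 < x < 5.5.
V'(x) = 12x^2 − 160x + 319. Setting V'(x) = 0 gives x ≈ 2.4404 (the root in (0, 5.5)).
V''(x) = 24x − 160 is negative there, so this is the maximum; V ≈ 360.1791.

2.4404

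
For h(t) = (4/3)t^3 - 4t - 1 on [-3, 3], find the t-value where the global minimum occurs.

Differentiating, h'(t) = 4t^2 - 4; which vanishes at t = -1 and t = 1.
Candidates: h(-3) = -25,  h(-1) = 5/3,  h(1) = -11/3,  h(3) = 23.
The minimum over the interval is -25, attained at t = -3.

-3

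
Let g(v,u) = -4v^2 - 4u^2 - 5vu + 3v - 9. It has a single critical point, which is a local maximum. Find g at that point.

-105/13

∂g/∂v = -8v - 5u + 3 = 0 and ∂g/∂u = -5v - 8u = 0, so (v, u) = (8/13, -5/13).
The Hessian has g_{vv} = -8, g_{uu} = -8, g_{vu} = -5, giving D = 39 > 0 with g_{vv} < 0, so the point is a local maximum.
g(8/13, -5/13) = -105/13.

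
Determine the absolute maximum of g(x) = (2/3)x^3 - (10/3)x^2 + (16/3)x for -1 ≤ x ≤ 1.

g'(x) = 2x^2 - (20/3)x + 16/3, which has no zeros in [-1, 1].
Evaluating at the critical points and endpoints: g(-1) = -28/3; g(1) = 8/3.
Hence the absolute maximum is 8/3 at x = 1.

8/3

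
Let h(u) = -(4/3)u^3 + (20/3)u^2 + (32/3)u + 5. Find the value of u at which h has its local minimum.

-2/3

h'(u) = -4u^2 + (40/3)u + 32/3. Setting h'(u) = 0 gives u ∈ {-2/3, 4}.
Second-derivative test with h''(u) = -8u + 40/3: h''(-2/3) = 56/3 > 0 ⇒ local minimum; h''(4) = -56/3 < 0 ⇒ local maximum.
So the local minimum value is h(-2/3) = 101/81.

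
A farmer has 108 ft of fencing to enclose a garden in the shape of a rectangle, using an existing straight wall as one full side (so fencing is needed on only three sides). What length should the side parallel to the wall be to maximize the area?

Let the sides perpendicular to the wall have length x and the parallel side y, so 2x + y = 108 and the area is A = xy = x(108 − 2x).
A'(x) = 108 − 4x = 0 gives x = 27, and A''(x) = −4 < 0 confirms a maximum.
Then y = 108 − 2·27 = 54 and A = 1458.

54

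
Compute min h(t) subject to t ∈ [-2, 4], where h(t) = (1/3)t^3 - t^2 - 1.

-23/3

The derivative is t^2 - 2t, which vanishes at t = 0 and t = 2.
Evaluating at the critical points and endpoints: h(-2) = -23/3, h(0) = -1, h(2) = -7/3, h(4) = 13/3.
So the minimum is h(-2) = -23/3.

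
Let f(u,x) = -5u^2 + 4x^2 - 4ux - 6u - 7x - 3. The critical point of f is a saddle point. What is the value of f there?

-221/96

∂f/∂u = -10u - 4x - 6 = 0 and ∂f/∂x = -4u + 8x - 7 = 0, so (u, x) = (-19/24, 23/48).
The Hessian has f_{uu} = -10, f_{xx} = 8, f_{ux} = -4, giving D = -96 < 0, so the point is a saddle point.
f(-19/24, 23/48) = -221/96.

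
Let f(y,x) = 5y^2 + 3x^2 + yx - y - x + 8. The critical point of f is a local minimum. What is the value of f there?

∂f/∂y = 10y + x - 1 = 0 and ∂f/∂x = y + 6x - 1 = 0, so (y, x) = (5/59, 9/59).
The Hessian has f_{yy} = 10, f_{xx} = 6, f_{yx} = 1, giving D = 59 > 0 with f_{yy} > 0, so the point is a local minimum.
f(5/59, 9/59) = 465/59.

465/59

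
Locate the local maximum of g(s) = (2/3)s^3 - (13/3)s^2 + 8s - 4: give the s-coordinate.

g'(s) = 2s^2 - (26/3)s + 8 = 0 at s = 4/3, 3.
Second-derivative test with g''(s) = 4s - 26/3: g''(4/3) = -10/3 < 0 ⇒ local maximum; g''(3) = 10/3 > 0 ⇒ local minimum.
So the local maximum value is g(4/3) = 44/81.

4/3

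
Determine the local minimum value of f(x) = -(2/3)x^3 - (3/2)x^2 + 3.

f'(x) = -2x^2 - 3x. Setting f'(x) = 0 gives x ∈ {-3/2, 0}.
Second-derivative test with f''(x) = -4x - 3: f''(-3/2) = 3 > 0 ⇒ local minimum; f''(0) = -3 < 0 ⇒ local maximum.
So the local minimum value is f(-3/2) = 15/8.

15/8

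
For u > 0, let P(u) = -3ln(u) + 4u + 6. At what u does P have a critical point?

P'(u) = -3/u + 4 = 0 gives u = 3/4.
P''(u) = 3/u², which is positive for u > 0, so this is a local minimum.
P(3/4) = -3·ln(3/4) + 3 + 6 ≈ 9.8630.

3/4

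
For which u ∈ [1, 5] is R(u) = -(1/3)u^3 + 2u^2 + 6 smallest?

R'(u) = -u^2 + 4u, whose only zero in [1, 5] is u = 4.
Evaluating at the critical points and endpoints: R(1) = 23/3, R(4) = 50/3, R(5) = 43/3.
The minimum over the interval is 23/3, attained at u = 1.

1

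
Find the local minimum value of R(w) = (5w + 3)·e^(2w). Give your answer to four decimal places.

By the product rule, R'(w) = (10w + 11)·e^(2w). Since e^(2w) > 0, the only critical point is w = -11/10.
R''(-11/10) has the same sign as 10 > 0, so this is a local minimum.
R(-11/10) = (-5/2)·e^(-11/5) ≈ -0.2770.

-0.2770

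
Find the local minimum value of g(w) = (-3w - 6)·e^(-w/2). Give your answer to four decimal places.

-6.0000

g'(w) = (-3)·e^(-w/2) + (-3w - 6)·(-1/2)·e^(-w/2) = ((3/2)w)·e^(-w/2). Since e^(-w/2) > 0, the only critical point is w = 0.
g''(0) has the same sign as 3/2 > 0, so this is a local minimum.
g(0) = (-6)·e^(0) ≈ -6.0000.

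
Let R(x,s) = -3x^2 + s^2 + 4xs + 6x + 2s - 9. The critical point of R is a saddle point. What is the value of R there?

∂R/∂x = -6x + 4s + 6 = 0 and ∂R/∂s = 4x + 2s + 2 = 0, so (x, s) = (1/7, -9/7).
The Hessian has R_{xx} = -6, R_{ss} = 2, R_{xs} = 4, giving D = -28 < 0, so the point is a saddle point.
R(1/7, -9/7) = -69/7.

-69/7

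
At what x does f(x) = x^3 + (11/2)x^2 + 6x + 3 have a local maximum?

-3

Critical points: f'(x) = 3x^2 + 11x + 6 vanishes at x = -3, -2/3.
f''(x) = 6x + 11. f''(-3) = -7 < 0 ⇒ local maximum; f''(-2/3) = 7 > 0 ⇒ local minimum.
The local maximum is f(-3) = 15/2.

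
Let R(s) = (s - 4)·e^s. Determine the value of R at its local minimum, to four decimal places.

R'(s) = 1·e^s + (s - 4)·1·e^s = (s - 3)·e^s. Since e^s > 0, the only critical point is s = 3.
R''(3) has the same sign as 1 > 0, so this is a local minimum.
R(3) = (-1)·e^(3) ≈ -20.0855.

-20.0855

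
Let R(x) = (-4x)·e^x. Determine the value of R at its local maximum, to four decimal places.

R'(x) = (-4)·e^x + (-4x)·1·e^x = (-4x - 4)·e^x. Since e^x > 0, the only critical point is x = -1.
R''(-1) has the same sign as -4 < 0, so this is a local maximum.
R(-1) = (4)·e^(-1) ≈ 1.4715.

1.4715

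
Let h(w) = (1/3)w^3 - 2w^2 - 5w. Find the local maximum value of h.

h'(w) = w^2 - 4w - 5 = 0 at w = -1, 5.
Second-derivative test with h''(w) = 2w - 4: h''(-1) = -6 < 0 ⇒ local maximum; h''(5) = 6 > 0 ⇒ local minimum.
The local maximum is h(-1) = 8/3.

8/3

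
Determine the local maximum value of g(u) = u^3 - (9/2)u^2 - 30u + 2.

Critical points: g'(u) = 3u^2 - 9u - 30 vanishes at u = -2, 5.
g''(u) = 6u - 9. g''(-2) = -21 < 0 ⇒ local maximum; g''(5) = 21 > 0 ⇒ local minimum.
So the local maximum value is g(-2) = 36.

36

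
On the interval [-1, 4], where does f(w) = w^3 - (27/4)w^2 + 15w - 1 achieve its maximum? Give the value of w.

4

Differentiating, f'(w) = 3w^2 - (27/2)w + 15; which vanishes at w = 2 and w = 5/2.
Evaluating at the critical points and endpoints: f(-1) = -95/4,  f(2) = 10,  f(5/2) = 159/16,  f(4) = 15.
The maximum over the interval is 15, attained at w = 4.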